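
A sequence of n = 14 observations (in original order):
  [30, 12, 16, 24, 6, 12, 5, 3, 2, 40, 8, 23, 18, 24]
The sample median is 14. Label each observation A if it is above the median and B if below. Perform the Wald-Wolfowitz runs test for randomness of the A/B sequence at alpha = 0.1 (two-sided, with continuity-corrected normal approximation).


Step 1: Compute median = 14; label A = above, B = below.
Labels in order: ABAABBBBBABAAA  (n_A = 7, n_B = 7)
Step 2: Count runs R = 7.
Step 3: Under H0 (random ordering), E[R] = 2*n_A*n_B/(n_A+n_B) + 1 = 2*7*7/14 + 1 = 8.0000.
        Var[R] = 2*n_A*n_B*(2*n_A*n_B - n_A - n_B) / ((n_A+n_B)^2 * (n_A+n_B-1)) = 8232/2548 = 3.2308.
        SD[R] = 1.7974.
Step 4: Continuity-corrected z = (R + 0.5 - E[R]) / SD[R] = (7 + 0.5 - 8.0000) / 1.7974 = -0.2782.
Step 5: Two-sided p-value via normal approximation = 2*(1 - Phi(|z|)) = 0.780879.
Step 6: alpha = 0.1. fail to reject H0.

R = 7, z = -0.2782, p = 0.780879, fail to reject H0.


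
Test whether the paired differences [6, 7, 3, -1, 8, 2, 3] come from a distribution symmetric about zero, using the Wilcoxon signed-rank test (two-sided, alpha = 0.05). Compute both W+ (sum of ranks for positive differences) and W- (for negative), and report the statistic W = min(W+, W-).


Step 1: Drop any zero differences (none here) and take |d_i|.
|d| = [6, 7, 3, 1, 8, 2, 3]
Step 2: Midrank |d_i| (ties get averaged ranks).
ranks: |6|->5, |7|->6, |3|->3.5, |1|->1, |8|->7, |2|->2, |3|->3.5
Step 3: Attach original signs; sum ranks with positive sign and with negative sign.
W+ = 5 + 6 + 3.5 + 7 + 2 + 3.5 = 27
W- = 1 = 1
(Check: W+ + W- = 28 should equal n(n+1)/2 = 28.)
Step 4: Test statistic W = min(W+, W-) = 1.
Step 5: Ties in |d|, so use the tie-corrected normal approximation.
        E[W] = n(n+1)/4 = 7*8/4 = 14.
        Tie groups: |d|=3 (t=2); sum(t^3 - t) = 6.
        Var[W] = n(n+1)(2n+1)/24 - sum(t^3-t)/48 = 840/24 - 6/48 = 34.875.
        z = (W - E[W]) / sqrt(Var[W]) = (1 - 14) / 5.9055 = -2.2013.
        Two-sided p = 2*Phi(z) = 0.027712.
Step 6: alpha = 0.05. reject H0.

W+ = 27, W- = 1, W = min = 1, p = 0.027712, reject H0.


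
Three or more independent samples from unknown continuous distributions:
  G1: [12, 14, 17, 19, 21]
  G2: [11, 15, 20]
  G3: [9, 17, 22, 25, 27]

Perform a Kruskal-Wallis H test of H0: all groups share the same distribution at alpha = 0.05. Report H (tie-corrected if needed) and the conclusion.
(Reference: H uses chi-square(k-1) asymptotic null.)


Step 1: Combine all N = 13 observations and assign midranks.
sorted (value, group, rank): (9,G3,1), (11,G2,2), (12,G1,3), (14,G1,4), (15,G2,5), (17,G1,6.5), (17,G3,6.5), (19,G1,8), (20,G2,9), (21,G1,10), (22,G3,11), (25,G3,12), (27,G3,13)
Step 2: Sum ranks within each group.
R_1 = 31.5 (n_1 = 5)
R_2 = 16 (n_2 = 3)
R_3 = 43.5 (n_3 = 5)
Step 3: H = 12/(N(N+1)) * sum(R_i^2/n_i) - 3(N+1)
     = 12/(13*14) * (31.5^2/5 + 16^2/3 + 43.5^2/5) - 3*14
     = 0.065934 * 662.233 - 42
     = 1.663736.
Step 4: Ties present; correction factor C = 1 - 6/(13^3 - 13) = 0.997253. Corrected H = 1.663736 / 0.997253 = 1.668320.
Step 5: Under H0, H ~ chi^2(2); p-value = 0.434239.
Step 6: alpha = 0.05. fail to reject H0.

H = 1.6683, df = 2, p = 0.434239, fail to reject H0.


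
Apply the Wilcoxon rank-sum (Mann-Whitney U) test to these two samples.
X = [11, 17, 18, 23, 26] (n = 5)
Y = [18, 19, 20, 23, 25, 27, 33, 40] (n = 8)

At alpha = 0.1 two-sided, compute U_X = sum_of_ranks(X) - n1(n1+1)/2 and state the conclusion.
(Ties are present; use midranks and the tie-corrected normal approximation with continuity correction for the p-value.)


Step 1: Combine and sort all 13 observations; assign midranks.
sorted (value, group): (11,X), (17,X), (18,X), (18,Y), (19,Y), (20,Y), (23,X), (23,Y), (25,Y), (26,X), (27,Y), (33,Y), (40,Y)
ranks: 11->1, 17->2, 18->3.5, 18->3.5, 19->5, 20->6, 23->7.5, 23->7.5, 25->9, 26->10, 27->11, 33->12, 40->13
Step 2: Rank sum for X: R1 = 1 + 2 + 3.5 + 7.5 + 10 = 24.
Step 3: U_X = R1 - n1(n1+1)/2 = 24 - 5*6/2 = 24 - 15 = 9.
       U_Y = n1*n2 - U_X = 40 - 9 = 31.
Step 4: Ties are present, so use the tie-corrected normal approximation (with continuity correction) for the p-value.
Step 5: p-value = 0.123248; compare to alpha = 0.1. fail to reject H0.

U_X = 9, p = 0.123248, fail to reject H0 at alpha = 0.1.


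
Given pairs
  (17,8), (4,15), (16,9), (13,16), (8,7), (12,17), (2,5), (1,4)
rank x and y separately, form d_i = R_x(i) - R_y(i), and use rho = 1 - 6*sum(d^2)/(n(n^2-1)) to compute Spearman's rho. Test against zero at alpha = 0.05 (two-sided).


Step 1: Rank x and y separately (midranks; no ties here).
rank(x): 17->8, 4->3, 16->7, 13->6, 8->4, 12->5, 2->2, 1->1
rank(y): 8->4, 15->6, 9->5, 16->7, 7->3, 17->8, 5->2, 4->1
Step 2: d_i = R_x(i) - R_y(i); compute d_i^2.
  (8-4)^2=16, (3-6)^2=9, (7-5)^2=4, (6-7)^2=1, (4-3)^2=1, (5-8)^2=9, (2-2)^2=0, (1-1)^2=0
sum(d^2) = 40.
Step 3: rho = 1 - 6*40 / (8*(8^2 - 1)) = 1 - 240/504 = 0.523810.
Step 4: Under H0, t = rho * sqrt((n-2)/(1-rho^2)) = 1.5062 ~ t(6).
Step 5: Two-sided p-value from the t-distribution with 6 df = 0.182721.
Step 6: alpha = 0.05. fail to reject H0.

rho = 0.5238, p = 0.182721, fail to reject H0 at alpha = 0.05.


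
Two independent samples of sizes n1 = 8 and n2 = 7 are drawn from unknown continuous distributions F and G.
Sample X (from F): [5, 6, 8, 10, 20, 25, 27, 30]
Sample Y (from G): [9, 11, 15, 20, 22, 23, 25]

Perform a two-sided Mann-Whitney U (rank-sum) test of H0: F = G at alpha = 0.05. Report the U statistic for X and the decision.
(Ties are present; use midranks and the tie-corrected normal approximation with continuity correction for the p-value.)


Step 1: Combine and sort all 15 observations; assign midranks.
sorted (value, group): (5,X), (6,X), (8,X), (9,Y), (10,X), (11,Y), (15,Y), (20,X), (20,Y), (22,Y), (23,Y), (25,X), (25,Y), (27,X), (30,X)
ranks: 5->1, 6->2, 8->3, 9->4, 10->5, 11->6, 15->7, 20->8.5, 20->8.5, 22->10, 23->11, 25->12.5, 25->12.5, 27->14, 30->15
Step 2: Rank sum for X: R1 = 1 + 2 + 3 + 5 + 8.5 + 12.5 + 14 + 15 = 61.
Step 3: U_X = R1 - n1(n1+1)/2 = 61 - 8*9/2 = 61 - 36 = 25.
       U_Y = n1*n2 - U_X = 56 - 25 = 31.
Step 4: Ties are present, so use the tie-corrected normal approximation (with continuity correction) for the p-value.
Step 5: p-value = 0.771941; compare to alpha = 0.05. fail to reject H0.

U_X = 25, p = 0.771941, fail to reject H0 at alpha = 0.05.


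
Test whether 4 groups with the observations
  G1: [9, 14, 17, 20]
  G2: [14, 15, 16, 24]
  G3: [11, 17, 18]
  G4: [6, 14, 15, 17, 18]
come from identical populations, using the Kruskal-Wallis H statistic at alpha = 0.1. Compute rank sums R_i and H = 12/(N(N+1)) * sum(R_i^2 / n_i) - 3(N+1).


Step 1: Combine all N = 16 observations and assign midranks.
sorted (value, group, rank): (6,G4,1), (9,G1,2), (11,G3,3), (14,G1,5), (14,G2,5), (14,G4,5), (15,G2,7.5), (15,G4,7.5), (16,G2,9), (17,G1,11), (17,G3,11), (17,G4,11), (18,G3,13.5), (18,G4,13.5), (20,G1,15), (24,G2,16)
Step 2: Sum ranks within each group.
R_1 = 33 (n_1 = 4)
R_2 = 37.5 (n_2 = 4)
R_3 = 27.5 (n_3 = 3)
R_4 = 38 (n_4 = 5)
Step 3: H = 12/(N(N+1)) * sum(R_i^2/n_i) - 3(N+1)
     = 12/(16*17) * (33^2/4 + 37.5^2/4 + 27.5^2/3 + 38^2/5) - 3*17
     = 0.044118 * 1164.7 - 51
     = 0.383640.
Step 4: Ties present; correction factor C = 1 - 60/(16^3 - 16) = 0.985294. Corrected H = 0.383640 / 0.985294 = 0.389366.
Step 5: Under H0, H ~ chi^2(3); p-value = 0.942430.
Step 6: alpha = 0.1. fail to reject H0.

H = 0.3894, df = 3, p = 0.942430, fail to reject H0.


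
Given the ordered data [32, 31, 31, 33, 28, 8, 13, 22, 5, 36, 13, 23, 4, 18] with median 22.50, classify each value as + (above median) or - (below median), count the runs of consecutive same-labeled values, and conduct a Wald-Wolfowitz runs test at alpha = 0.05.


Step 1: Compute median = 22.50; label A = above, B = below.
Labels in order: AAAAABBBBABABB  (n_A = 7, n_B = 7)
Step 2: Count runs R = 6.
Step 3: Under H0 (random ordering), E[R] = 2*n_A*n_B/(n_A+n_B) + 1 = 2*7*7/14 + 1 = 8.0000.
        Var[R] = 2*n_A*n_B*(2*n_A*n_B - n_A - n_B) / ((n_A+n_B)^2 * (n_A+n_B-1)) = 8232/2548 = 3.2308.
        SD[R] = 1.7974.
Step 4: Continuity-corrected z = (R + 0.5 - E[R]) / SD[R] = (6 + 0.5 - 8.0000) / 1.7974 = -0.8345.
Step 5: Two-sided p-value via normal approximation = 2*(1 - Phi(|z|)) = 0.403986.
Step 6: alpha = 0.05. fail to reject H0.

R = 6, z = -0.8345, p = 0.403986, fail to reject H0.


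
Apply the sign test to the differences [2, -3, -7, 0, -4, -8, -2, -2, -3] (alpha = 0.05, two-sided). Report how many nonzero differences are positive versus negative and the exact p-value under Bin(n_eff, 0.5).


Step 1: Discard zero differences. Original n = 9; n_eff = number of nonzero differences = 8.
Nonzero differences (with sign): +2, -3, -7, -4, -8, -2, -2, -3
Step 2: Count signs: positive = 1, negative = 7.
Step 3: Under H0: P(positive) = 0.5, so the number of positives S ~ Bin(8, 0.5).
Step 4: Two-sided exact p-value = sum of Bin(8,0.5) probabilities at or below the observed probability = 0.070312.
Step 5: alpha = 0.05. fail to reject H0.

n_eff = 8, pos = 1, neg = 7, p = 0.070312, fail to reject H0.


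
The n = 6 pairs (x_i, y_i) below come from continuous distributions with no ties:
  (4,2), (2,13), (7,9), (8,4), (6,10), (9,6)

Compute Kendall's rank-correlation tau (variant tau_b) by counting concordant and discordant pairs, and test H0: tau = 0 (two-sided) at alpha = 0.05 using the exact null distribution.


Step 1: Enumerate the 15 unordered pairs (i,j) with i<j and classify each by sign(x_j-x_i) * sign(y_j-y_i).
  (1,2):dx=-2,dy=+11->D; (1,3):dx=+3,dy=+7->C; (1,4):dx=+4,dy=+2->C; (1,5):dx=+2,dy=+8->C
  (1,6):dx=+5,dy=+4->C; (2,3):dx=+5,dy=-4->D; (2,4):dx=+6,dy=-9->D; (2,5):dx=+4,dy=-3->D
  (2,6):dx=+7,dy=-7->D; (3,4):dx=+1,dy=-5->D; (3,5):dx=-1,dy=+1->D; (3,6):dx=+2,dy=-3->D
  (4,5):dx=-2,dy=+6->D; (4,6):dx=+1,dy=+2->C; (5,6):dx=+3,dy=-4->D
Step 2: C = 5, D = 10, total pairs = 15.
Step 3: tau = (C - D)/(n(n-1)/2) = (5 - 10)/15 = -0.333333.
Step 4: Exact two-sided p-value (enumerate n! = 720 permutations of y under H0): p = 0.469444.
Step 5: alpha = 0.05. fail to reject H0.

tau_b = -0.3333 (C=5, D=10), p = 0.469444, fail to reject H0.


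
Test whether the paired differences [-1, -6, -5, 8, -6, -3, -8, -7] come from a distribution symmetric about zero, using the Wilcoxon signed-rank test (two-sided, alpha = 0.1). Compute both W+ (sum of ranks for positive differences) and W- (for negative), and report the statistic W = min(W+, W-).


Step 1: Drop any zero differences (none here) and take |d_i|.
|d| = [1, 6, 5, 8, 6, 3, 8, 7]
Step 2: Midrank |d_i| (ties get averaged ranks).
ranks: |1|->1, |6|->4.5, |5|->3, |8|->7.5, |6|->4.5, |3|->2, |8|->7.5, |7|->6
Step 3: Attach original signs; sum ranks with positive sign and with negative sign.
W+ = 7.5 = 7.5
W- = 1 + 4.5 + 3 + 4.5 + 2 + 7.5 + 6 = 28.5
(Check: W+ + W- = 36 should equal n(n+1)/2 = 36.)
Step 4: Test statistic W = min(W+, W-) = 7.5.
Step 5: Ties in |d|, so use the tie-corrected normal approximation.
        E[W] = n(n+1)/4 = 8*9/4 = 18.
        Tie groups: |d|=6 (t=2), |d|=8 (t=2); sum(t^3 - t) = 12.
        Var[W] = n(n+1)(2n+1)/24 - sum(t^3-t)/48 = 1224/24 - 12/48 = 50.75.
        z = (W - E[W]) / sqrt(Var[W]) = (7.5 - 18) / 7.1239 = -1.4739.
        Two-sided p = 2*Phi(z) = 0.140506.
Step 6: alpha = 0.1. fail to reject H0.

W+ = 7.5, W- = 28.5, W = min = 7.5, p = 0.140506, fail to reject H0.


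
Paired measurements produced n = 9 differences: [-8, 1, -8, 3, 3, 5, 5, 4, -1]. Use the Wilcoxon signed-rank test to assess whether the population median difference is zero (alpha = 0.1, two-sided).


Step 1: Drop any zero differences (none here) and take |d_i|.
|d| = [8, 1, 8, 3, 3, 5, 5, 4, 1]
Step 2: Midrank |d_i| (ties get averaged ranks).
ranks: |8|->8.5, |1|->1.5, |8|->8.5, |3|->3.5, |3|->3.5, |5|->6.5, |5|->6.5, |4|->5, |1|->1.5
Step 3: Attach original signs; sum ranks with positive sign and with negative sign.
W+ = 1.5 + 3.5 + 3.5 + 6.5 + 6.5 + 5 = 26.5
W- = 8.5 + 8.5 + 1.5 = 18.5
(Check: W+ + W- = 45 should equal n(n+1)/2 = 45.)
Step 4: Test statistic W = min(W+, W-) = 18.5.
Step 5: Ties in |d|, so use the tie-corrected normal approximation.
        E[W] = n(n+1)/4 = 9*10/4 = 22.5.
        Tie groups: |d|=1 (t=2), |d|=3 (t=2), |d|=5 (t=2), |d|=8 (t=2); sum(t^3 - t) = 24.
        Var[W] = n(n+1)(2n+1)/24 - sum(t^3-t)/48 = 1710/24 - 24/48 = 70.75.
        z = (W - E[W]) / sqrt(Var[W]) = (18.5 - 22.5) / 8.4113 = -0.4756.
        Two-sided p = 2*Phi(z) = 0.634395.
Step 6: alpha = 0.1. fail to reject H0.

W+ = 26.5, W- = 18.5, W = min = 18.5, p = 0.634395, fail to reject H0.


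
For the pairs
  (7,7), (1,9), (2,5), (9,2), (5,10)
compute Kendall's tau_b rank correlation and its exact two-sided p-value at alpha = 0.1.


Step 1: Enumerate the 10 unordered pairs (i,j) with i<j and classify each by sign(x_j-x_i) * sign(y_j-y_i).
  (1,2):dx=-6,dy=+2->D; (1,3):dx=-5,dy=-2->C; (1,4):dx=+2,dy=-5->D; (1,5):dx=-2,dy=+3->D
  (2,3):dx=+1,dy=-4->D; (2,4):dx=+8,dy=-7->D; (2,5):dx=+4,dy=+1->C; (3,4):dx=+7,dy=-3->D
  (3,5):dx=+3,dy=+5->C; (4,5):dx=-4,dy=+8->D
Step 2: C = 3, D = 7, total pairs = 10.
Step 3: tau = (C - D)/(n(n-1)/2) = (3 - 7)/10 = -0.400000.
Step 4: Exact two-sided p-value (enumerate n! = 120 permutations of y under H0): p = 0.483333.
Step 5: alpha = 0.1. fail to reject H0.

tau_b = -0.4000 (C=3, D=7), p = 0.483333, fail to reject H0.


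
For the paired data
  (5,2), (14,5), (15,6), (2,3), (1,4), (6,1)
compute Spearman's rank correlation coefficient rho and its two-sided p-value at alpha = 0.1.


Step 1: Rank x and y separately (midranks; no ties here).
rank(x): 5->3, 14->5, 15->6, 2->2, 1->1, 6->4
rank(y): 2->2, 5->5, 6->6, 3->3, 4->4, 1->1
Step 2: d_i = R_x(i) - R_y(i); compute d_i^2.
  (3-2)^2=1, (5-5)^2=0, (6-6)^2=0, (2-3)^2=1, (1-4)^2=9, (4-1)^2=9
sum(d^2) = 20.
Step 3: rho = 1 - 6*20 / (6*(6^2 - 1)) = 1 - 120/210 = 0.428571.
Step 4: Under H0, t = rho * sqrt((n-2)/(1-rho^2)) = 0.9487 ~ t(4).
Step 5: Two-sided p-value from the t-distribution with 4 df = 0.396501.
Step 6: alpha = 0.1. fail to reject H0.

rho = 0.4286, p = 0.396501, fail to reject H0 at alpha = 0.1.


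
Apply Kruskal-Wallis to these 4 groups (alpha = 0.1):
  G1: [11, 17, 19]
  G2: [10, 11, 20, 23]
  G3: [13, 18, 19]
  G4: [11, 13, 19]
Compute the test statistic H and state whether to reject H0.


Step 1: Combine all N = 13 observations and assign midranks.
sorted (value, group, rank): (10,G2,1), (11,G1,3), (11,G2,3), (11,G4,3), (13,G3,5.5), (13,G4,5.5), (17,G1,7), (18,G3,8), (19,G1,10), (19,G3,10), (19,G4,10), (20,G2,12), (23,G2,13)
Step 2: Sum ranks within each group.
R_1 = 20 (n_1 = 3)
R_2 = 29 (n_2 = 4)
R_3 = 23.5 (n_3 = 3)
R_4 = 18.5 (n_4 = 3)
Step 3: H = 12/(N(N+1)) * sum(R_i^2/n_i) - 3(N+1)
     = 12/(13*14) * (20^2/3 + 29^2/4 + 23.5^2/3 + 18.5^2/3) - 3*14
     = 0.065934 * 641.75 - 42
     = 0.313187.
Step 4: Ties present; correction factor C = 1 - 54/(13^3 - 13) = 0.975275. Corrected H = 0.313187 / 0.975275 = 0.321127.
Step 5: Under H0, H ~ chi^2(3); p-value = 0.956007.
Step 6: alpha = 0.1. fail to reject H0.

H = 0.3211, df = 3, p = 0.956007, fail to reject H0.


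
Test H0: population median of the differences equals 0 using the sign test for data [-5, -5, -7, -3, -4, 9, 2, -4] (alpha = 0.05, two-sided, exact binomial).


Step 1: Discard zero differences. Original n = 8; n_eff = number of nonzero differences = 8.
Nonzero differences (with sign): -5, -5, -7, -3, -4, +9, +2, -4
Step 2: Count signs: positive = 2, negative = 6.
Step 3: Under H0: P(positive) = 0.5, so the number of positives S ~ Bin(8, 0.5).
Step 4: Two-sided exact p-value = sum of Bin(8,0.5) probabilities at or below the observed probability = 0.289062.
Step 5: alpha = 0.05. fail to reject H0.

n_eff = 8, pos = 2, neg = 6, p = 0.289062, fail to reject H0.


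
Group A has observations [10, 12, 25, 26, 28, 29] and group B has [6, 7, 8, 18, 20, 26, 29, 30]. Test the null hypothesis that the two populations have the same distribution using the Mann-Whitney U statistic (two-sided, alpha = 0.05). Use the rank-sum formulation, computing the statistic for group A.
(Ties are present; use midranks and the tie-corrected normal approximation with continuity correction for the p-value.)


Step 1: Combine and sort all 14 observations; assign midranks.
sorted (value, group): (6,Y), (7,Y), (8,Y), (10,X), (12,X), (18,Y), (20,Y), (25,X), (26,X), (26,Y), (28,X), (29,X), (29,Y), (30,Y)
ranks: 6->1, 7->2, 8->3, 10->4, 12->5, 18->6, 20->7, 25->8, 26->9.5, 26->9.5, 28->11, 29->12.5, 29->12.5, 30->14
Step 2: Rank sum for X: R1 = 4 + 5 + 8 + 9.5 + 11 + 12.5 = 50.
Step 3: U_X = R1 - n1(n1+1)/2 = 50 - 6*7/2 = 50 - 21 = 29.
       U_Y = n1*n2 - U_X = 48 - 29 = 19.
Step 4: Ties are present, so use the tie-corrected normal approximation (with continuity correction) for the p-value.
Step 5: p-value = 0.560413; compare to alpha = 0.05. fail to reject H0.

U_X = 29, p = 0.560413, fail to reject H0 at alpha = 0.05.


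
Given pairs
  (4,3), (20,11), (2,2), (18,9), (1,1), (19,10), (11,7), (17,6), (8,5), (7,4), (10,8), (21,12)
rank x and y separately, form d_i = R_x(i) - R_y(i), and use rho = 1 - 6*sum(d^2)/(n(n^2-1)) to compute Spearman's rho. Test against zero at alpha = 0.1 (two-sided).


Step 1: Rank x and y separately (midranks; no ties here).
rank(x): 4->3, 20->11, 2->2, 18->9, 1->1, 19->10, 11->7, 17->8, 8->5, 7->4, 10->6, 21->12
rank(y): 3->3, 11->11, 2->2, 9->9, 1->1, 10->10, 7->7, 6->6, 5->5, 4->4, 8->8, 12->12
Step 2: d_i = R_x(i) - R_y(i); compute d_i^2.
  (3-3)^2=0, (11-11)^2=0, (2-2)^2=0, (9-9)^2=0, (1-1)^2=0, (10-10)^2=0, (7-7)^2=0, (8-6)^2=4, (5-5)^2=0, (4-4)^2=0, (6-8)^2=4, (12-12)^2=0
sum(d^2) = 8.
Step 3: rho = 1 - 6*8 / (12*(12^2 - 1)) = 1 - 48/1716 = 0.972028.
Step 4: Under H0, t = rho * sqrt((n-2)/(1-rho^2)) = 13.0876 ~ t(10).
Step 5: Two-sided p-value from the t-distribution with 10 df = 0.000000.
Step 6: alpha = 0.1. reject H0.

rho = 0.9720, p = 0.000000, reject H0 at alpha = 0.1.


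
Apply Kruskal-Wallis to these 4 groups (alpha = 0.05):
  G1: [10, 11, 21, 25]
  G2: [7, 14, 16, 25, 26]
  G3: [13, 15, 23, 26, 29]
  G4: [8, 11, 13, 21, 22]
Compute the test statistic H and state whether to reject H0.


Step 1: Combine all N = 19 observations and assign midranks.
sorted (value, group, rank): (7,G2,1), (8,G4,2), (10,G1,3), (11,G1,4.5), (11,G4,4.5), (13,G3,6.5), (13,G4,6.5), (14,G2,8), (15,G3,9), (16,G2,10), (21,G1,11.5), (21,G4,11.5), (22,G4,13), (23,G3,14), (25,G1,15.5), (25,G2,15.5), (26,G2,17.5), (26,G3,17.5), (29,G3,19)
Step 2: Sum ranks within each group.
R_1 = 34.5 (n_1 = 4)
R_2 = 52 (n_2 = 5)
R_3 = 66 (n_3 = 5)
R_4 = 37.5 (n_4 = 5)
Step 3: H = 12/(N(N+1)) * sum(R_i^2/n_i) - 3(N+1)
     = 12/(19*20) * (34.5^2/4 + 52^2/5 + 66^2/5 + 37.5^2/5) - 3*20
     = 0.031579 * 1990.81 - 60
     = 2.867763.
Step 4: Ties present; correction factor C = 1 - 30/(19^3 - 19) = 0.995614. Corrected H = 2.867763 / 0.995614 = 2.880396.
Step 5: Under H0, H ~ chi^2(3); p-value = 0.410436.
Step 6: alpha = 0.05. fail to reject H0.

H = 2.8804, df = 3, p = 0.410436, fail to reject H0.


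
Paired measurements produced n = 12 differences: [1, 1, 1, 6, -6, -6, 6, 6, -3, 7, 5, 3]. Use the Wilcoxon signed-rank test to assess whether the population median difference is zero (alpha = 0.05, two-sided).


Step 1: Drop any zero differences (none here) and take |d_i|.
|d| = [1, 1, 1, 6, 6, 6, 6, 6, 3, 7, 5, 3]
Step 2: Midrank |d_i| (ties get averaged ranks).
ranks: |1|->2, |1|->2, |1|->2, |6|->9, |6|->9, |6|->9, |6|->9, |6|->9, |3|->4.5, |7|->12, |5|->6, |3|->4.5
Step 3: Attach original signs; sum ranks with positive sign and with negative sign.
W+ = 2 + 2 + 2 + 9 + 9 + 9 + 12 + 6 + 4.5 = 55.5
W- = 9 + 9 + 4.5 = 22.5
(Check: W+ + W- = 78 should equal n(n+1)/2 = 78.)
Step 4: Test statistic W = min(W+, W-) = 22.5.
Step 5: Ties in |d|, so use the tie-corrected normal approximation.
        E[W] = n(n+1)/4 = 12*13/4 = 39.
        Tie groups: |d|=1 (t=3), |d|=3 (t=2), |d|=6 (t=5); sum(t^3 - t) = 150.
        Var[W] = n(n+1)(2n+1)/24 - sum(t^3-t)/48 = 3900/24 - 150/48 = 159.375.
        z = (W - E[W]) / sqrt(Var[W]) = (22.5 - 39) / 12.6244 = -1.3070.
        Two-sided p = 2*Phi(z) = 0.191214.
Step 6: alpha = 0.05. fail to reject H0.

W+ = 55.5, W- = 22.5, W = min = 22.5, p = 0.191214, fail to reject H0.


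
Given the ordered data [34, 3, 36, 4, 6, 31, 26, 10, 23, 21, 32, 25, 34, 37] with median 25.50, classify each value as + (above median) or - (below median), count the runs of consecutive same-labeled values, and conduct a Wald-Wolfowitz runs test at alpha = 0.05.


Step 1: Compute median = 25.50; label A = above, B = below.
Labels in order: ABABBAABBBABAA  (n_A = 7, n_B = 7)
Step 2: Count runs R = 9.
Step 3: Under H0 (random ordering), E[R] = 2*n_A*n_B/(n_A+n_B) + 1 = 2*7*7/14 + 1 = 8.0000.
        Var[R] = 2*n_A*n_B*(2*n_A*n_B - n_A - n_B) / ((n_A+n_B)^2 * (n_A+n_B-1)) = 8232/2548 = 3.2308.
        SD[R] = 1.7974.
Step 4: Continuity-corrected z = (R - 0.5 - E[R]) / SD[R] = (9 - 0.5 - 8.0000) / 1.7974 = 0.2782.
Step 5: Two-sided p-value via normal approximation = 2*(1 - Phi(|z|)) = 0.780879.
Step 6: alpha = 0.05. fail to reject H0.

R = 9, z = 0.2782, p = 0.780879, fail to reject H0.


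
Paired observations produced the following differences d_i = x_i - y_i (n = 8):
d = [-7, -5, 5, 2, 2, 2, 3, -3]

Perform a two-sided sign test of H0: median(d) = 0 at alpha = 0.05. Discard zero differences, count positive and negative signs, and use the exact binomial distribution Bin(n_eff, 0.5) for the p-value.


Step 1: Discard zero differences. Original n = 8; n_eff = number of nonzero differences = 8.
Nonzero differences (with sign): -7, -5, +5, +2, +2, +2, +3, -3
Step 2: Count signs: positive = 5, negative = 3.
Step 3: Under H0: P(positive) = 0.5, so the number of positives S ~ Bin(8, 0.5).
Step 4: Two-sided exact p-value = sum of Bin(8,0.5) probabilities at or below the observed probability = 0.726562.
Step 5: alpha = 0.05. fail to reject H0.

n_eff = 8, pos = 5, neg = 3, p = 0.726562, fail to reject H0.


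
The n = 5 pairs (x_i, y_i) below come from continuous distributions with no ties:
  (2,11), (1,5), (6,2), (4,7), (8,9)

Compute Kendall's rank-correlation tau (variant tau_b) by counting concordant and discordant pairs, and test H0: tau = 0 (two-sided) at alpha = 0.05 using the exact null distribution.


Step 1: Enumerate the 10 unordered pairs (i,j) with i<j and classify each by sign(x_j-x_i) * sign(y_j-y_i).
  (1,2):dx=-1,dy=-6->C; (1,3):dx=+4,dy=-9->D; (1,4):dx=+2,dy=-4->D; (1,5):dx=+6,dy=-2->D
  (2,3):dx=+5,dy=-3->D; (2,4):dx=+3,dy=+2->C; (2,5):dx=+7,dy=+4->C; (3,4):dx=-2,dy=+5->D
  (3,5):dx=+2,dy=+7->C; (4,5):dx=+4,dy=+2->C
Step 2: C = 5, D = 5, total pairs = 10.
Step 3: tau = (C - D)/(n(n-1)/2) = (5 - 5)/10 = 0.000000.
Step 4: Exact two-sided p-value (enumerate n! = 120 permutations of y under H0): p = 1.000000.
Step 5: alpha = 0.05. fail to reject H0.

tau_b = 0.0000 (C=5, D=5), p = 1.000000, fail to reject H0.


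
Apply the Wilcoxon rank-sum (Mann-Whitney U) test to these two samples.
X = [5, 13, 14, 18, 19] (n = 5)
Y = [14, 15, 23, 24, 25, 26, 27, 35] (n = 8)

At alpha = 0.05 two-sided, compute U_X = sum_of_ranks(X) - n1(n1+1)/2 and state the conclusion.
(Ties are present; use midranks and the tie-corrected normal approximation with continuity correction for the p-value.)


Step 1: Combine and sort all 13 observations; assign midranks.
sorted (value, group): (5,X), (13,X), (14,X), (14,Y), (15,Y), (18,X), (19,X), (23,Y), (24,Y), (25,Y), (26,Y), (27,Y), (35,Y)
ranks: 5->1, 13->2, 14->3.5, 14->3.5, 15->5, 18->6, 19->7, 23->8, 24->9, 25->10, 26->11, 27->12, 35->13
Step 2: Rank sum for X: R1 = 1 + 2 + 3.5 + 6 + 7 = 19.5.
Step 3: U_X = R1 - n1(n1+1)/2 = 19.5 - 5*6/2 = 19.5 - 15 = 4.5.
       U_Y = n1*n2 - U_X = 40 - 4.5 = 35.5.
Step 4: Ties are present, so use the tie-corrected normal approximation (with continuity correction) for the p-value.
Step 5: p-value = 0.027892; compare to alpha = 0.05. reject H0.

U_X = 4.5, p = 0.027892, reject H0 at alpha = 0.05.


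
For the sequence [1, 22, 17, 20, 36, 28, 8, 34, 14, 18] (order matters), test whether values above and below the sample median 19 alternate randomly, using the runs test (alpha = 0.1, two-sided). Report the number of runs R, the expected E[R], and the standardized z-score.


Step 1: Compute median = 19; label A = above, B = below.
Labels in order: BABAAABABB  (n_A = 5, n_B = 5)
Step 2: Count runs R = 7.
Step 3: Under H0 (random ordering), E[R] = 2*n_A*n_B/(n_A+n_B) + 1 = 2*5*5/10 + 1 = 6.0000.
        Var[R] = 2*n_A*n_B*(2*n_A*n_B - n_A - n_B) / ((n_A+n_B)^2 * (n_A+n_B-1)) = 2000/900 = 2.2222.
        SD[R] = 1.4907.
Step 4: Continuity-corrected z = (R - 0.5 - E[R]) / SD[R] = (7 - 0.5 - 6.0000) / 1.4907 = 0.3354.
Step 5: Two-sided p-value via normal approximation = 2*(1 - Phi(|z|)) = 0.737316.
Step 6: alpha = 0.1. fail to reject H0.

R = 7, z = 0.3354, p = 0.737316, fail to reject H0.


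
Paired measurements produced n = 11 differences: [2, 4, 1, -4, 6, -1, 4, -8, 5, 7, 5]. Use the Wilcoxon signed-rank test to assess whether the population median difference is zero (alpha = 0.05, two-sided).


Step 1: Drop any zero differences (none here) and take |d_i|.
|d| = [2, 4, 1, 4, 6, 1, 4, 8, 5, 7, 5]
Step 2: Midrank |d_i| (ties get averaged ranks).
ranks: |2|->3, |4|->5, |1|->1.5, |4|->5, |6|->9, |1|->1.5, |4|->5, |8|->11, |5|->7.5, |7|->10, |5|->7.5
Step 3: Attach original signs; sum ranks with positive sign and with negative sign.
W+ = 3 + 5 + 1.5 + 9 + 5 + 7.5 + 10 + 7.5 = 48.5
W- = 5 + 1.5 + 11 = 17.5
(Check: W+ + W- = 66 should equal n(n+1)/2 = 66.)
Step 4: Test statistic W = min(W+, W-) = 17.5.
Step 5: Ties in |d|, so use the tie-corrected normal approximation.
        E[W] = n(n+1)/4 = 11*12/4 = 33.
        Tie groups: |d|=1 (t=2), |d|=4 (t=3), |d|=5 (t=2); sum(t^3 - t) = 36.
        Var[W] = n(n+1)(2n+1)/24 - sum(t^3-t)/48 = 3036/24 - 36/48 = 125.75.
        z = (W - E[W]) / sqrt(Var[W]) = (17.5 - 33) / 11.2138 = -1.3822.
        Two-sided p = 2*Phi(z) = 0.166904.
Step 6: alpha = 0.05. fail to reject H0.

W+ = 48.5, W- = 17.5, W = min = 17.5, p = 0.166904, fail to reject H0.


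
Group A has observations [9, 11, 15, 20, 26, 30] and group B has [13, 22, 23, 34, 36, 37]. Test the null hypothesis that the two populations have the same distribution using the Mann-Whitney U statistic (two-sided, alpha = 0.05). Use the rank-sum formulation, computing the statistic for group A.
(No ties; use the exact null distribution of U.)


Step 1: Combine and sort all 12 observations; assign midranks.
sorted (value, group): (9,X), (11,X), (13,Y), (15,X), (20,X), (22,Y), (23,Y), (26,X), (30,X), (34,Y), (36,Y), (37,Y)
ranks: 9->1, 11->2, 13->3, 15->4, 20->5, 22->6, 23->7, 26->8, 30->9, 34->10, 36->11, 37->12
Step 2: Rank sum for X: R1 = 1 + 2 + 4 + 5 + 8 + 9 = 29.
Step 3: U_X = R1 - n1(n1+1)/2 = 29 - 6*7/2 = 29 - 21 = 8.
       U_Y = n1*n2 - U_X = 36 - 8 = 28.
Step 4: No ties, so the exact null distribution of U (based on enumerating the C(12,6) = 924 equally likely rank assignments) gives the two-sided p-value.
Step 5: p-value = 0.132035; compare to alpha = 0.05. fail to reject H0.

U_X = 8, p = 0.132035, fail to reject H0 at alpha = 0.05.


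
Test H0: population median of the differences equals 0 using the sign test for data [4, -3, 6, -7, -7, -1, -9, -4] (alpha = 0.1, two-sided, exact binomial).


Step 1: Discard zero differences. Original n = 8; n_eff = number of nonzero differences = 8.
Nonzero differences (with sign): +4, -3, +6, -7, -7, -1, -9, -4
Step 2: Count signs: positive = 2, negative = 6.
Step 3: Under H0: P(positive) = 0.5, so the number of positives S ~ Bin(8, 0.5).
Step 4: Two-sided exact p-value = sum of Bin(8,0.5) probabilities at or below the observed probability = 0.289062.
Step 5: alpha = 0.1. fail to reject H0.

n_eff = 8, pos = 2, neg = 6, p = 0.289062, fail to reject H0.


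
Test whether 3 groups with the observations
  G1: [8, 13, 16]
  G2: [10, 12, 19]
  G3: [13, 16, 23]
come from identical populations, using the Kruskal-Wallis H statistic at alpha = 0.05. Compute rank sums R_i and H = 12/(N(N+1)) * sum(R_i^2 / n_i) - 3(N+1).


Step 1: Combine all N = 9 observations and assign midranks.
sorted (value, group, rank): (8,G1,1), (10,G2,2), (12,G2,3), (13,G1,4.5), (13,G3,4.5), (16,G1,6.5), (16,G3,6.5), (19,G2,8), (23,G3,9)
Step 2: Sum ranks within each group.
R_1 = 12 (n_1 = 3)
R_2 = 13 (n_2 = 3)
R_3 = 20 (n_3 = 3)
Step 3: H = 12/(N(N+1)) * sum(R_i^2/n_i) - 3(N+1)
     = 12/(9*10) * (12^2/3 + 13^2/3 + 20^2/3) - 3*10
     = 0.133333 * 237.667 - 30
     = 1.688889.
Step 4: Ties present; correction factor C = 1 - 12/(9^3 - 9) = 0.983333. Corrected H = 1.688889 / 0.983333 = 1.717514.
Step 5: Under H0, H ~ chi^2(2); p-value = 0.423688.
Step 6: alpha = 0.05. fail to reject H0.

H = 1.7175, df = 2, p = 0.423688, fail to reject H0.


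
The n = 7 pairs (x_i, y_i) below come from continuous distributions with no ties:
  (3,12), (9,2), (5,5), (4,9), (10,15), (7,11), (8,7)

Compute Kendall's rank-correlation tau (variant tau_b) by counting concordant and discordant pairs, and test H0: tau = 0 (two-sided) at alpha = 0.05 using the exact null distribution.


Step 1: Enumerate the 21 unordered pairs (i,j) with i<j and classify each by sign(x_j-x_i) * sign(y_j-y_i).
  (1,2):dx=+6,dy=-10->D; (1,3):dx=+2,dy=-7->D; (1,4):dx=+1,dy=-3->D; (1,5):dx=+7,dy=+3->C
  (1,6):dx=+4,dy=-1->D; (1,7):dx=+5,dy=-5->D; (2,3):dx=-4,dy=+3->D; (2,4):dx=-5,dy=+7->D
  (2,5):dx=+1,dy=+13->C; (2,6):dx=-2,dy=+9->D; (2,7):dx=-1,dy=+5->D; (3,4):dx=-1,dy=+4->D
  (3,5):dx=+5,dy=+10->C; (3,6):dx=+2,dy=+6->C; (3,7):dx=+3,dy=+2->C; (4,5):dx=+6,dy=+6->C
  (4,6):dx=+3,dy=+2->C; (4,7):dx=+4,dy=-2->D; (5,6):dx=-3,dy=-4->C; (5,7):dx=-2,dy=-8->C
  (6,7):dx=+1,dy=-4->D
Step 2: C = 9, D = 12, total pairs = 21.
Step 3: tau = (C - D)/(n(n-1)/2) = (9 - 12)/21 = -0.142857.
Step 4: Exact two-sided p-value (enumerate n! = 5040 permutations of y under H0): p = 0.772619.
Step 5: alpha = 0.05. fail to reject H0.

tau_b = -0.1429 (C=9, D=12), p = 0.772619, fail to reject H0.


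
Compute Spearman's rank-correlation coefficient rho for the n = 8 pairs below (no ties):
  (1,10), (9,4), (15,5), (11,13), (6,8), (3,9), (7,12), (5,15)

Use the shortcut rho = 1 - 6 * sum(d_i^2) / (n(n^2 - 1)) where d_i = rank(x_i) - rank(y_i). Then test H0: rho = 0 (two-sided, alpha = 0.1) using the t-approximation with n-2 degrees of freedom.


Step 1: Rank x and y separately (midranks; no ties here).
rank(x): 1->1, 9->6, 15->8, 11->7, 6->4, 3->2, 7->5, 5->3
rank(y): 10->5, 4->1, 5->2, 13->7, 8->3, 9->4, 12->6, 15->8
Step 2: d_i = R_x(i) - R_y(i); compute d_i^2.
  (1-5)^2=16, (6-1)^2=25, (8-2)^2=36, (7-7)^2=0, (4-3)^2=1, (2-4)^2=4, (5-6)^2=1, (3-8)^2=25
sum(d^2) = 108.
Step 3: rho = 1 - 6*108 / (8*(8^2 - 1)) = 1 - 648/504 = -0.285714.
Step 4: Under H0, t = rho * sqrt((n-2)/(1-rho^2)) = -0.7303 ~ t(6).
Step 5: Two-sided p-value from the t-distribution with 6 df = 0.492726.
Step 6: alpha = 0.1. fail to reject H0.

rho = -0.2857, p = 0.492726, fail to reject H0 at alpha = 0.1.


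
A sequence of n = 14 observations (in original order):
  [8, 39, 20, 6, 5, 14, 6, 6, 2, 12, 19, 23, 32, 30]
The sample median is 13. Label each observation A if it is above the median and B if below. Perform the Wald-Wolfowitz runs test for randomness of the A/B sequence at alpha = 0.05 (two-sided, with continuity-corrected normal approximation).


Step 1: Compute median = 13; label A = above, B = below.
Labels in order: BAABBABBBBAAAA  (n_A = 7, n_B = 7)
Step 2: Count runs R = 6.
Step 3: Under H0 (random ordering), E[R] = 2*n_A*n_B/(n_A+n_B) + 1 = 2*7*7/14 + 1 = 8.0000.
        Var[R] = 2*n_A*n_B*(2*n_A*n_B - n_A - n_B) / ((n_A+n_B)^2 * (n_A+n_B-1)) = 8232/2548 = 3.2308.
        SD[R] = 1.7974.
Step 4: Continuity-corrected z = (R + 0.5 - E[R]) / SD[R] = (6 + 0.5 - 8.0000) / 1.7974 = -0.8345.
Step 5: Two-sided p-value via normal approximation = 2*(1 - Phi(|z|)) = 0.403986.
Step 6: alpha = 0.05. fail to reject H0.

R = 6, z = -0.8345, p = 0.403986, fail to reject H0.


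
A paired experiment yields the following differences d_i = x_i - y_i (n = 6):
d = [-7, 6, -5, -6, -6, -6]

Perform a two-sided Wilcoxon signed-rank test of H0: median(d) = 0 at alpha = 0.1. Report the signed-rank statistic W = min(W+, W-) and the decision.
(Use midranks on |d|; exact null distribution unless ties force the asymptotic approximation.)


Step 1: Drop any zero differences (none here) and take |d_i|.
|d| = [7, 6, 5, 6, 6, 6]
Step 2: Midrank |d_i| (ties get averaged ranks).
ranks: |7|->6, |6|->3.5, |5|->1, |6|->3.5, |6|->3.5, |6|->3.5
Step 3: Attach original signs; sum ranks with positive sign and with negative sign.
W+ = 3.5 = 3.5
W- = 6 + 1 + 3.5 + 3.5 + 3.5 = 17.5
(Check: W+ + W- = 21 should equal n(n+1)/2 = 21.)
Step 4: Test statistic W = min(W+, W-) = 3.5.
Step 5: Ties in |d|, so use the tie-corrected normal approximation.
        E[W] = n(n+1)/4 = 6*7/4 = 10.5.
        Tie groups: |d|=6 (t=4); sum(t^3 - t) = 60.
        Var[W] = n(n+1)(2n+1)/24 - sum(t^3-t)/48 = 546/24 - 60/48 = 21.5.
        z = (W - E[W]) / sqrt(Var[W]) = (3.5 - 10.5) / 4.6368 = -1.5097.
        Two-sided p = 2*Phi(z) = 0.131131.
Step 6: alpha = 0.1. fail to reject H0.

W+ = 3.5, W- = 17.5, W = min = 3.5, p = 0.131131, fail to reject H0.


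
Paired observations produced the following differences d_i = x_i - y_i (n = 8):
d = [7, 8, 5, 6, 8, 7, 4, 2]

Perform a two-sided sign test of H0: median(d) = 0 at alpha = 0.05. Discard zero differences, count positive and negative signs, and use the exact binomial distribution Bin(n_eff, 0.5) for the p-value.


Step 1: Discard zero differences. Original n = 8; n_eff = number of nonzero differences = 8.
Nonzero differences (with sign): +7, +8, +5, +6, +8, +7, +4, +2
Step 2: Count signs: positive = 8, negative = 0.
Step 3: Under H0: P(positive) = 0.5, so the number of positives S ~ Bin(8, 0.5).
Step 4: Two-sided exact p-value = sum of Bin(8,0.5) probabilities at or below the observed probability = 0.007812.
Step 5: alpha = 0.05. reject H0.

n_eff = 8, pos = 8, neg = 0, p = 0.007812, reject H0.


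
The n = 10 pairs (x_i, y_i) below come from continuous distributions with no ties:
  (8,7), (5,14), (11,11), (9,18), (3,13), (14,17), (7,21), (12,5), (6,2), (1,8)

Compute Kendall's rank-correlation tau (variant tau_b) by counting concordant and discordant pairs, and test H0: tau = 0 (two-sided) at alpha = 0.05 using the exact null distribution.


Step 1: Enumerate the 45 unordered pairs (i,j) with i<j and classify each by sign(x_j-x_i) * sign(y_j-y_i).
  (1,2):dx=-3,dy=+7->D; (1,3):dx=+3,dy=+4->C; (1,4):dx=+1,dy=+11->C; (1,5):dx=-5,dy=+6->D
  (1,6):dx=+6,dy=+10->C; (1,7):dx=-1,dy=+14->D; (1,8):dx=+4,dy=-2->D; (1,9):dx=-2,dy=-5->C
  (1,10):dx=-7,dy=+1->D; (2,3):dx=+6,dy=-3->D; (2,4):dx=+4,dy=+4->C; (2,5):dx=-2,dy=-1->C
  (2,6):dx=+9,dy=+3->C; (2,7):dx=+2,dy=+7->C; (2,8):dx=+7,dy=-9->D; (2,9):dx=+1,dy=-12->D
  (2,10):dx=-4,dy=-6->C; (3,4):dx=-2,dy=+7->D; (3,5):dx=-8,dy=+2->D; (3,6):dx=+3,dy=+6->C
  (3,7):dx=-4,dy=+10->D; (3,8):dx=+1,dy=-6->D; (3,9):dx=-5,dy=-9->C; (3,10):dx=-10,dy=-3->C
  (4,5):dx=-6,dy=-5->C; (4,6):dx=+5,dy=-1->D; (4,7):dx=-2,dy=+3->D; (4,8):dx=+3,dy=-13->D
  (4,9):dx=-3,dy=-16->C; (4,10):dx=-8,dy=-10->C; (5,6):dx=+11,dy=+4->C; (5,7):dx=+4,dy=+8->C
  (5,8):dx=+9,dy=-8->D; (5,9):dx=+3,dy=-11->D; (5,10):dx=-2,dy=-5->C; (6,7):dx=-7,dy=+4->D
  (6,8):dx=-2,dy=-12->C; (6,9):dx=-8,dy=-15->C; (6,10):dx=-13,dy=-9->C; (7,8):dx=+5,dy=-16->D
  (7,9):dx=-1,dy=-19->C; (7,10):dx=-6,dy=-13->C; (8,9):dx=-6,dy=-3->C; (8,10):dx=-11,dy=+3->D
  (9,10):dx=-5,dy=+6->D
Step 2: C = 24, D = 21, total pairs = 45.
Step 3: tau = (C - D)/(n(n-1)/2) = (24 - 21)/45 = 0.066667.
Step 4: Exact two-sided p-value (enumerate n! = 3628800 permutations of y under H0): p = 0.861801.
Step 5: alpha = 0.05. fail to reject H0.

tau_b = 0.0667 (C=24, D=21), p = 0.861801, fail to reject H0.


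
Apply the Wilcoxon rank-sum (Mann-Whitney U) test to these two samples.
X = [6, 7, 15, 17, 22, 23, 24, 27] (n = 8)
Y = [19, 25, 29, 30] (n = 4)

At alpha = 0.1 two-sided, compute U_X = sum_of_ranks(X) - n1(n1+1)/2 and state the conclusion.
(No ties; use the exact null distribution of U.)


Step 1: Combine and sort all 12 observations; assign midranks.
sorted (value, group): (6,X), (7,X), (15,X), (17,X), (19,Y), (22,X), (23,X), (24,X), (25,Y), (27,X), (29,Y), (30,Y)
ranks: 6->1, 7->2, 15->3, 17->4, 19->5, 22->6, 23->7, 24->8, 25->9, 27->10, 29->11, 30->12
Step 2: Rank sum for X: R1 = 1 + 2 + 3 + 4 + 6 + 7 + 8 + 10 = 41.
Step 3: U_X = R1 - n1(n1+1)/2 = 41 - 8*9/2 = 41 - 36 = 5.
       U_Y = n1*n2 - U_X = 32 - 5 = 27.
Step 4: No ties, so the exact null distribution of U (based on enumerating the C(12,8) = 495 equally likely rank assignments) gives the two-sided p-value.
Step 5: p-value = 0.072727; compare to alpha = 0.1. reject H0.

U_X = 5, p = 0.072727, reject H0 at alpha = 0.1.


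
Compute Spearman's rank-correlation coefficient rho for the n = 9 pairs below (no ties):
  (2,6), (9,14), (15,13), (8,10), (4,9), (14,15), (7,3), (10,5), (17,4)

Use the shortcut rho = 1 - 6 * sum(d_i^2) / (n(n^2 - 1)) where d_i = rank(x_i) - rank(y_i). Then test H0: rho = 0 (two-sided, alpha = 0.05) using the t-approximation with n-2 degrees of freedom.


Step 1: Rank x and y separately (midranks; no ties here).
rank(x): 2->1, 9->5, 15->8, 8->4, 4->2, 14->7, 7->3, 10->6, 17->9
rank(y): 6->4, 14->8, 13->7, 10->6, 9->5, 15->9, 3->1, 5->3, 4->2
Step 2: d_i = R_x(i) - R_y(i); compute d_i^2.
  (1-4)^2=9, (5-8)^2=9, (8-7)^2=1, (4-6)^2=4, (2-5)^2=9, (7-9)^2=4, (3-1)^2=4, (6-3)^2=9, (9-2)^2=49
sum(d^2) = 98.
Step 3: rho = 1 - 6*98 / (9*(9^2 - 1)) = 1 - 588/720 = 0.183333.
Step 4: Under H0, t = rho * sqrt((n-2)/(1-rho^2)) = 0.4934 ~ t(7).
Step 5: Two-sided p-value from the t-distribution with 7 df = 0.636820.
Step 6: alpha = 0.05. fail to reject H0.

rho = 0.1833, p = 0.636820, fail to reject H0 at alpha = 0.05.


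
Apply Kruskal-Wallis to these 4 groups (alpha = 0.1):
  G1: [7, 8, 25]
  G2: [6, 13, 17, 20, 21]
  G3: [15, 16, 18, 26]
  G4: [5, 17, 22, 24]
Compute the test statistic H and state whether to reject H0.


Step 1: Combine all N = 16 observations and assign midranks.
sorted (value, group, rank): (5,G4,1), (6,G2,2), (7,G1,3), (8,G1,4), (13,G2,5), (15,G3,6), (16,G3,7), (17,G2,8.5), (17,G4,8.5), (18,G3,10), (20,G2,11), (21,G2,12), (22,G4,13), (24,G4,14), (25,G1,15), (26,G3,16)
Step 2: Sum ranks within each group.
R_1 = 22 (n_1 = 3)
R_2 = 38.5 (n_2 = 5)
R_3 = 39 (n_3 = 4)
R_4 = 36.5 (n_4 = 4)
Step 3: H = 12/(N(N+1)) * sum(R_i^2/n_i) - 3(N+1)
     = 12/(16*17) * (22^2/3 + 38.5^2/5 + 39^2/4 + 36.5^2/4) - 3*17
     = 0.044118 * 1171.1 - 51
     = 0.665993.
Step 4: Ties present; correction factor C = 1 - 6/(16^3 - 16) = 0.998529. Corrected H = 0.665993 / 0.998529 = 0.666973.
Step 5: Under H0, H ~ chi^2(3); p-value = 0.880943.
Step 6: alpha = 0.1. fail to reject H0.

H = 0.6670, df = 3, p = 0.880943, fail to reject H0.


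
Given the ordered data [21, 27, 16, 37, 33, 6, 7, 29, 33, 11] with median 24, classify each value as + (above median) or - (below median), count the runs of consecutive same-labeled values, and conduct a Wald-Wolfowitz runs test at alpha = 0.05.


Step 1: Compute median = 24; label A = above, B = below.
Labels in order: BABAABBAAB  (n_A = 5, n_B = 5)
Step 2: Count runs R = 7.
Step 3: Under H0 (random ordering), E[R] = 2*n_A*n_B/(n_A+n_B) + 1 = 2*5*5/10 + 1 = 6.0000.
        Var[R] = 2*n_A*n_B*(2*n_A*n_B - n_A - n_B) / ((n_A+n_B)^2 * (n_A+n_B-1)) = 2000/900 = 2.2222.
        SD[R] = 1.4907.
Step 4: Continuity-corrected z = (R - 0.5 - E[R]) / SD[R] = (7 - 0.5 - 6.0000) / 1.4907 = 0.3354.
Step 5: Two-sided p-value via normal approximation = 2*(1 - Phi(|z|)) = 0.737316.
Step 6: alpha = 0.05. fail to reject H0.

R = 7, z = 0.3354, p = 0.737316, fail to reject H0.


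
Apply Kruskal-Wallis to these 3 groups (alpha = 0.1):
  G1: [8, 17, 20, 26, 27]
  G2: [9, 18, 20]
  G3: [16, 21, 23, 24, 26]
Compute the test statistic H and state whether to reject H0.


Step 1: Combine all N = 13 observations and assign midranks.
sorted (value, group, rank): (8,G1,1), (9,G2,2), (16,G3,3), (17,G1,4), (18,G2,5), (20,G1,6.5), (20,G2,6.5), (21,G3,8), (23,G3,9), (24,G3,10), (26,G1,11.5), (26,G3,11.5), (27,G1,13)
Step 2: Sum ranks within each group.
R_1 = 36 (n_1 = 5)
R_2 = 13.5 (n_2 = 3)
R_3 = 41.5 (n_3 = 5)
Step 3: H = 12/(N(N+1)) * sum(R_i^2/n_i) - 3(N+1)
     = 12/(13*14) * (36^2/5 + 13.5^2/3 + 41.5^2/5) - 3*14
     = 0.065934 * 664.4 - 42
     = 1.806593.
Step 4: Ties present; correction factor C = 1 - 12/(13^3 - 13) = 0.994505. Corrected H = 1.806593 / 0.994505 = 1.816575.
Step 5: Under H0, H ~ chi^2(2); p-value = 0.403214.
Step 6: alpha = 0.1. fail to reject H0.

H = 1.8166, df = 2, p = 0.403214, fail to reject H0.
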